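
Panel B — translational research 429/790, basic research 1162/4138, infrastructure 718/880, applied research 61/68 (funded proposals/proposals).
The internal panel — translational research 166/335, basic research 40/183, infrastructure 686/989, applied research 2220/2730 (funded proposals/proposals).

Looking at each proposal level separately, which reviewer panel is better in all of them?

Panel B

Translational research: Panel B 429/790 = 54.3%, the internal panel 166/335 = 49.6% → Panel B
Basic research: Panel B 1162/4138 = 28.1%, the internal panel 40/183 = 21.9% → Panel B
Infrastructure: Panel B 718/880 = 81.6%, the internal panel 686/989 = 69.4% → Panel B
Applied research: Panel B 61/68 = 89.7%, the internal panel 2220/2730 = 81.3% → Panel B
Panel B has the higher rate in all 4 groups.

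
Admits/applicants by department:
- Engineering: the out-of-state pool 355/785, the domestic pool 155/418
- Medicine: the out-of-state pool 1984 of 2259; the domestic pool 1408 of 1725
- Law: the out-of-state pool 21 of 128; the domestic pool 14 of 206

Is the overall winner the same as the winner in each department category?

Engineering: the out-of-state pool 355/785 = 45.2%, the domestic pool 155/418 = 37.1% → the out-of-state pool
Medicine: the out-of-state pool 1984/2259 = 87.8%, the domestic pool 1408/1725 = 81.6% → the out-of-state pool
Law: the out-of-state pool 21/128 = 16.4%, the domestic pool 14/206 = 6.8% → the out-of-state pool
Overall: the out-of-state pool 2360/3172 = 74.4%, the domestic pool 1577/2349 = 67.1% → the out-of-state pool
The out-of-state pool wins overall and in every department group — no reversal.

Yes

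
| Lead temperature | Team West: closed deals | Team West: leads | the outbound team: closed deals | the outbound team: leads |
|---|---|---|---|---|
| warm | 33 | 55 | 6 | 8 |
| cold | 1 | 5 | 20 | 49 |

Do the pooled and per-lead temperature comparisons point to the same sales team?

No

Warm: Team West 33/55 = 60.0%, the outbound team 6/8 = 75.0% → the outbound team
Cold: Team West 1/5 = 20.0%, the outbound team 20/49 = 40.8% → the outbound team
Overall: Team West 34/60 = 56.7%, the outbound team 26/57 = 45.6% → Team West
The outbound team wins each lead group but Team West wins overall — the comparison reverses. The outbound team's leads skew toward cold, which has a lower base rate.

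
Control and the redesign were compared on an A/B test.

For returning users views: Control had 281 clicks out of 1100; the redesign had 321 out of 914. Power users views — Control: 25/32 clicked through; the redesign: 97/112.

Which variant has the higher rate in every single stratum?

Returning users: Control 281/1100 = 25.5%, the redesign 321/914 = 35.1% → the redesign
Power users: Control 25/32 = 78.1%, the redesign 97/112 = 86.6% → the redesign
The redesign has the higher rate in both groups.

the redesign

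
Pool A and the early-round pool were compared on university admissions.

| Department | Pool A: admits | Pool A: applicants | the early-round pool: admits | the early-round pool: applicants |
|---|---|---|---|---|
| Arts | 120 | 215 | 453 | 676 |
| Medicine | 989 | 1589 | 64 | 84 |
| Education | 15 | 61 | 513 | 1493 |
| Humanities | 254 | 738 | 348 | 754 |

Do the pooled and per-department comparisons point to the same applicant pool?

Arts: Pool A 120/215 = 55.8%, the early-round pool 453/676 = 67.0% → the early-round pool
Medicine: Pool A 989/1589 = 62.2%, the early-round pool 64/84 = 76.2% → the early-round pool
Education: Pool A 15/61 = 24.6%, the early-round pool 513/1493 = 34.4% → the early-round pool
Humanities: Pool A 254/738 = 34.4%, the early-round pool 348/754 = 46.2% → the early-round pool
Overall: Pool A 1378/2603 = 52.9%, the early-round pool 1378/3007 = 45.8% → Pool A
The early-round pool wins each department group but Pool A wins overall — the comparison reverses. The early-round pool's applicants skew toward Education, which has a lower base rate.

No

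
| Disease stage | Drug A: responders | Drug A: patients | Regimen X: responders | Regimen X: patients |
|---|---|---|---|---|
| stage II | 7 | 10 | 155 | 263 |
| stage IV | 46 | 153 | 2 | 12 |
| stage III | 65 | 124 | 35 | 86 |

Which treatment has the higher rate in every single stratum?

Drug A

Stage II: Drug A 7/10 = 70.0%, Regimen X 155/263 = 58.9% → Drug A
Stage IV: Drug A 46/153 = 30.1%, Regimen X 2/12 = 16.7% → Drug A
Stage III: Drug A 65/124 = 52.4%, Regimen X 35/86 = 40.7% → Drug A
Drug A has the higher rate in all 3 groups.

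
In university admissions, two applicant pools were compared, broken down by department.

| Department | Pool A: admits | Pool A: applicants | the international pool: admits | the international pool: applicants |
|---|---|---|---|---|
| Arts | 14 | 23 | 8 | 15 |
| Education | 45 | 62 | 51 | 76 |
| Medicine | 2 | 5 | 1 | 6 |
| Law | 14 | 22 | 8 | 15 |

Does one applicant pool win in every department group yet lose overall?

No

Arts: Pool A 14/23 = 60.9%, the international pool 8/15 = 53.3% → Pool A
Education: Pool A 45/62 = 72.6%, the international pool 51/76 = 67.1% → Pool A
Medicine: Pool A 2/5 = 40.0%, the international pool 1/6 = 16.7% → Pool A
Law: Pool A 14/22 = 63.6%, the international pool 8/15 = 53.3% → Pool A
Overall: Pool A 75/112 = 67.0%, the international pool 68/112 = 60.7% → Pool A
Pool A wins overall and in every department group — no reversal.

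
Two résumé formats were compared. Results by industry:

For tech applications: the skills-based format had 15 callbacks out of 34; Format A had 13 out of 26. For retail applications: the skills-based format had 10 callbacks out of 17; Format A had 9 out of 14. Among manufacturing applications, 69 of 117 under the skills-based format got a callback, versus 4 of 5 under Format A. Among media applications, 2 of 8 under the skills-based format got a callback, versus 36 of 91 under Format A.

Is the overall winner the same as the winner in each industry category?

Tech: the skills-based format 15/34 = 44.1%, Format A 13/26 = 50.0% → Format A
Retail: the skills-based format 10/17 = 58.8%, Format A 9/14 = 64.3% → Format A
Manufacturing: the skills-based format 69/117 = 59.0%, Format A 4/5 = 80.0% → Format A
Media: the skills-based format 2/8 = 25.0%, Format A 36/91 = 39.6% → Format A
Overall: the skills-based format 96/176 = 54.5%, Format A 62/136 = 45.6% → the skills-based format
Format A wins each industry group but the skills-based format wins overall — the comparison reverses. Format A's applications skew toward media, which has a lower base rate.

No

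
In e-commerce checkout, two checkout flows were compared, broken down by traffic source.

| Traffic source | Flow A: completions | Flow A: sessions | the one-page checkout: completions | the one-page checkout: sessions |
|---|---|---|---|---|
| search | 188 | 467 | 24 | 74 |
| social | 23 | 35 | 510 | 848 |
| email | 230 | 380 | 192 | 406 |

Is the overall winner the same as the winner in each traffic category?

Search: Flow A 188/467 = 40.3%, the one-page checkout 24/74 = 32.4% → Flow A
Social: Flow A 23/35 = 65.7%, the one-page checkout 510/848 = 60.1% → Flow A
Email: Flow A 230/380 = 60.5%, the one-page checkout 192/406 = 47.3% → Flow A
Overall: Flow A 441/882 = 50.0%, the one-page checkout 726/1328 = 54.7% → the one-page checkout
Flow A wins each traffic group but the one-page checkout wins overall — the comparison reverses. Flow A's sessions skew toward search, which has a lower base rate.

No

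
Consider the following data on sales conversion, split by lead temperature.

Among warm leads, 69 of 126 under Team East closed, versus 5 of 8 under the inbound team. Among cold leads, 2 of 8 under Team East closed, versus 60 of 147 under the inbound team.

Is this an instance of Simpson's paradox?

Warm: Team East 69/126 = 54.8%, the inbound team 5/8 = 62.5% → the inbound team
Cold: Team East 2/8 = 25.0%, the inbound team 60/147 = 40.8% → the inbound team
Overall: Team East 71/134 = 53.0%, the inbound team 65/155 = 41.9% → Team East
The inbound team wins each lead group but Team East wins overall — the comparison reverses. The inbound team's leads skew toward cold, which has a lower base rate.

Yes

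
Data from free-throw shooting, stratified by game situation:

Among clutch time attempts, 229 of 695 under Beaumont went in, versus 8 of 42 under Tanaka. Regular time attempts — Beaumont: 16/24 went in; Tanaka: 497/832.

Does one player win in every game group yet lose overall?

Clutch time: Beaumont 229/695 = 32.9%, Tanaka 8/42 = 19.0% → Beaumont
Regular time: Beaumont 16/24 = 66.7%, Tanaka 497/832 = 59.7% → Beaumont
Overall: Beaumont 245/719 = 34.1%, Tanaka 505/874 = 57.8% → Tanaka
Beaumont wins each game group but Tanaka wins overall — the comparison reverses. Beaumont's attempts skew toward clutch time, which has a lower base rate.

Yes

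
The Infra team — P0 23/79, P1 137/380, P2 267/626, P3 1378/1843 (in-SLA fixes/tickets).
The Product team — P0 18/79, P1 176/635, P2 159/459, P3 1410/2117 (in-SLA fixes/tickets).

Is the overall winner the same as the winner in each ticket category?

P0: the Infra team 23/79 = 29.1%, the Product team 18/79 = 22.8% → the Infra team
P1: the Infra team 137/380 = 36.1%, the Product team 176/635 = 27.7% → the Infra team
P2: the Infra team 267/626 = 42.7%, the Product team 159/459 = 34.6% → the Infra team
P3: the Infra team 1378/1843 = 74.8%, the Product team 1410/2117 = 66.6% → the Infra team
Overall: the Infra team 1805/2928 = 61.6%, the Product team 1763/3290 = 53.6% → the Infra team
The Infra team wins overall and in every ticket group — no reversal.

Yes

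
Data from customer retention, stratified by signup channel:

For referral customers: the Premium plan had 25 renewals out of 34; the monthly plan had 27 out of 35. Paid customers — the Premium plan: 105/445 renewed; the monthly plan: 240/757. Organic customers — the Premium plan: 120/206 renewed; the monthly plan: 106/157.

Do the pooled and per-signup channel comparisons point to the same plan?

Yes

Referral: the Premium plan 25/34 = 73.5%, the monthly plan 27/35 = 77.1% → the monthly plan
Paid: the Premium plan 105/445 = 23.6%, the monthly plan 240/757 = 31.7% → the monthly plan
Organic: the Premium plan 120/206 = 58.3%, the monthly plan 106/157 = 67.5% → the monthly plan
Overall: the Premium plan 250/685 = 36.5%, the monthly plan 373/949 = 39.3% → the monthly plan
The monthly plan wins overall and in every signup group — no reversal.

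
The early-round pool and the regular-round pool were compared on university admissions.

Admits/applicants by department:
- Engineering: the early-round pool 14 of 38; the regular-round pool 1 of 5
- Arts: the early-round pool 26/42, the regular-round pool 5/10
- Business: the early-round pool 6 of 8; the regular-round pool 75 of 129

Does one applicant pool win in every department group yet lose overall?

Engineering: the early-round pool 14/38 = 36.8%, the regular-round pool 1/5 = 20.0% → the early-round pool
Arts: the early-round pool 26/42 = 61.9%, the regular-round pool 5/10 = 50.0% → the early-round pool
Business: the early-round pool 6/8 = 75.0%, the regular-round pool 75/129 = 58.1% → the early-round pool
Overall: the early-round pool 46/88 = 52.3%, the regular-round pool 81/144 = 56.2% → the regular-round pool
The early-round pool wins each department group but the regular-round pool wins overall — the comparison reverses. The early-round pool's applicants skew toward Engineering, which has a lower base rate.

Yes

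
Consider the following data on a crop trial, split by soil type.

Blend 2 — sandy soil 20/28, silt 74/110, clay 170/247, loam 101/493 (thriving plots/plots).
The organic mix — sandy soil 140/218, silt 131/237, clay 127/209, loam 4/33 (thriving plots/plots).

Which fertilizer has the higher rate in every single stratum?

Blend 2

Sandy soil: Blend 2 20/28 = 71.4%, the organic mix 140/218 = 64.2% → Blend 2
Silt: Blend 2 74/110 = 67.3%, the organic mix 131/237 = 55.3% → Blend 2
Clay: Blend 2 170/247 = 68.8%, the organic mix 127/209 = 60.8% → Blend 2
Loam: Blend 2 101/493 = 20.5%, the organic mix 4/33 = 12.1% → Blend 2
Blend 2 has the higher rate in all 4 groups.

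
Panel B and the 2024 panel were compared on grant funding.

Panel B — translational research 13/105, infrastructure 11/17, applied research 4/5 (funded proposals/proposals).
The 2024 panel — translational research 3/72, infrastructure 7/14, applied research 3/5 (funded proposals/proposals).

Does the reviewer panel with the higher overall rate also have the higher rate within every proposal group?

Translational research: Panel B 13/105 = 12.4%, the 2024 panel 3/72 = 4.2% → Panel B
Infrastructure: Panel B 11/17 = 64.7%, the 2024 panel 7/14 = 50.0% → Panel B
Applied research: Panel B 4/5 = 80.0%, the 2024 panel 3/5 = 60.0% → Panel B
Overall: Panel B 28/127 = 22.0%, the 2024 panel 13/91 = 14.3% → Panel B
Panel B wins overall and in every proposal group — no reversal.

Yes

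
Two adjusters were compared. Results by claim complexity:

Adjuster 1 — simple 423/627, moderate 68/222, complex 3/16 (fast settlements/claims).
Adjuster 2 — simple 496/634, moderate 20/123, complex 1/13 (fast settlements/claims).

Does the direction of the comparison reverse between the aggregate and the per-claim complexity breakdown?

No

Simple: Adjuster 1 423/627 = 67.5%, Adjuster 2 496/634 = 78.2% → Adjuster 2
Moderate: Adjuster 1 68/222 = 30.6%, Adjuster 2 20/123 = 16.3% → Adjuster 1
Complex: Adjuster 1 3/16 = 18.8%, Adjuster 2 1/13 = 7.7% → Adjuster 1
Overall: Adjuster 1 494/865 = 57.1%, Adjuster 2 517/770 = 67.1% → Adjuster 2
Neither sweeps: Adjuster 1 wins 2 of 3 groups, Adjuster 2 wins 1. Adjuster 2 wins overall but not every group — no Simpson reversal.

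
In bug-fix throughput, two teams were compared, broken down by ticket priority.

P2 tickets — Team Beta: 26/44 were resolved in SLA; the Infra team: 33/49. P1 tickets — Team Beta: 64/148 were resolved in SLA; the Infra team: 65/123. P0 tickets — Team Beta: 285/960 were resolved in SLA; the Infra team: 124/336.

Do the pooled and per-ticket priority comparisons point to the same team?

Yes

P2: Team Beta 26/44 = 59.1%, the Infra team 33/49 = 67.3% → the Infra team
P1: Team Beta 64/148 = 43.2%, the Infra team 65/123 = 52.8% → the Infra team
P0: Team Beta 285/960 = 29.7%, the Infra team 124/336 = 36.9% → the Infra team
Overall: Team Beta 375/1152 = 32.6%, the Infra team 222/508 = 43.7% → the Infra team
The Infra team wins overall and in every ticket group — no reversal.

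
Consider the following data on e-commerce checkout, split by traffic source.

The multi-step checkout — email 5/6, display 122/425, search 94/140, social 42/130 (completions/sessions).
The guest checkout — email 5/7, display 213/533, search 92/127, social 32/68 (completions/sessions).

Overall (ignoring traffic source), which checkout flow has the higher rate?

the guest checkout

Email: the multi-step checkout 5/6 = 83.3%, the guest checkout 5/7 = 71.4% → the multi-step checkout
Display: the multi-step checkout 122/425 = 28.7%, the guest checkout 213/533 = 40.0% → the guest checkout
Search: the multi-step checkout 94/140 = 67.1%, the guest checkout 92/127 = 72.4% → the guest checkout
Social: the multi-step checkout 42/130 = 32.3%, the guest checkout 32/68 = 47.1% → the guest checkout
Overall: the multi-step checkout 263/701 = 37.5%, the guest checkout 342/735 = 46.5% → the guest checkout
(Neither sweeps every traffic group, but the guest checkout has the higher pooled rate.)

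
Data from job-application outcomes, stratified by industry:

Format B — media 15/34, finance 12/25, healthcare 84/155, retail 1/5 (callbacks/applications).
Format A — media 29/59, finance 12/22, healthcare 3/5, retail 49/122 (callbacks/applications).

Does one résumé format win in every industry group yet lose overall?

Media: Format B 15/34 = 44.1%, Format A 29/59 = 49.2% → Format A
Finance: Format B 12/25 = 48.0%, Format A 12/22 = 54.5% → Format A
Healthcare: Format B 84/155 = 54.2%, Format A 3/5 = 60.0% → Format A
Retail: Format B 1/5 = 20.0%, Format A 49/122 = 40.2% → Format A
Overall: Format B 112/219 = 51.1%, Format A 93/208 = 44.7% → Format B
Format A wins each industry group but Format B wins overall — the comparison reverses. Format A's applications skew toward retail, which has a lower base rate.

Yes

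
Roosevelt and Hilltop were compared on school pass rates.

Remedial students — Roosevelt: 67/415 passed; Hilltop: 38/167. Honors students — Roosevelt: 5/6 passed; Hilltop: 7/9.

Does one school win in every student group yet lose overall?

No

Remedial: Roosevelt 67/415 = 16.1%, Hilltop 38/167 = 22.8% → Hilltop
Honors: Roosevelt 5/6 = 83.3%, Hilltop 7/9 = 77.8% → Roosevelt
Overall: Roosevelt 72/421 = 17.1%, Hilltop 45/176 = 25.6% → Hilltop
Neither sweeps: Roosevelt wins 1 of 2 groups, Hilltop wins 1. Hilltop wins overall but not every group — no Simpson reversal.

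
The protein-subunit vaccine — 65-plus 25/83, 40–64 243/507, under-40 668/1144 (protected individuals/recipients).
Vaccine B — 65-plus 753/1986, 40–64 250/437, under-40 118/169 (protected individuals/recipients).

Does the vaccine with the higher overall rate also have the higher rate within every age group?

No

65-plus: the protein-subunit vaccine 25/83 = 30.1%, Vaccine B 753/1986 = 37.9% → Vaccine B
40–64: the protein-subunit vaccine 243/507 = 47.9%, Vaccine B 250/437 = 57.2% → Vaccine B
Under-40: the protein-subunit vaccine 668/1144 = 58.4%, Vaccine B 118/169 = 69.8% → Vaccine B
Overall: the protein-subunit vaccine 936/1734 = 54.0%, Vaccine B 1121/2592 = 43.2% → the protein-subunit vaccine
Vaccine B wins each age group but the protein-subunit vaccine wins overall — the comparison reverses. Vaccine B's recipients skew toward 65-plus, which has a lower base rate.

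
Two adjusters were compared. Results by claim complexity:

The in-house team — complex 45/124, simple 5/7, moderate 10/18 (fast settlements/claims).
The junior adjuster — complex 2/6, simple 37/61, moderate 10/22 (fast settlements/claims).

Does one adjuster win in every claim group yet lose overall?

Complex: the in-house team 45/124 = 36.3%, the junior adjuster 2/6 = 33.3% → the in-house team
Simple: the in-house team 5/7 = 71.4%, the junior adjuster 37/61 = 60.7% → the in-house team
Moderate: the in-house team 10/18 = 55.6%, the junior adjuster 10/22 = 45.5% → the in-house team
Overall: the in-house team 60/149 = 40.3%, the junior adjuster 49/89 = 55.1% → the junior adjuster
The in-house team wins each claim group but the junior adjuster wins overall — the comparison reverses. The in-house team's claims skew toward complex, which has a lower base rate.

Yes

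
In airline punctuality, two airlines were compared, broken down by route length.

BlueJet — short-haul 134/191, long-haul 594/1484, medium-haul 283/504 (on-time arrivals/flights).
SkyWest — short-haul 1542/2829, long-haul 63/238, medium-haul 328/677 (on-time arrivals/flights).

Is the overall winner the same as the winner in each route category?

Short-haul: BlueJet 134/191 = 70.2%, SkyWest 1542/2829 = 54.5% → BlueJet
Long-haul: BlueJet 594/1484 = 40.0%, SkyWest 63/238 = 26.5% → BlueJet
Medium-haul: BlueJet 283/504 = 56.2%, SkyWest 328/677 = 48.4% → BlueJet
Overall: BlueJet 1011/2179 = 46.4%, SkyWest 1933/3744 = 51.6% → SkyWest
BlueJet wins each route group but SkyWest wins overall — the comparison reverses. BlueJet's flights skew toward long-haul, which has a lower base rate.

No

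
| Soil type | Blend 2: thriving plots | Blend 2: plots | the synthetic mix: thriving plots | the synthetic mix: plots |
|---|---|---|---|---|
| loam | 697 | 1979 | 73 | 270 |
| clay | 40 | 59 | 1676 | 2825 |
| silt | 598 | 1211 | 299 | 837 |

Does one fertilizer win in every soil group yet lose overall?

Loam: Blend 2 697/1979 = 35.2%, the synthetic mix 73/270 = 27.0% → Blend 2
Clay: Blend 2 40/59 = 67.8%, the synthetic mix 1676/2825 = 59.3% → Blend 2
Silt: Blend 2 598/1211 = 49.4%, the synthetic mix 299/837 = 35.7% → Blend 2
Overall: Blend 2 1335/3249 = 41.1%, the synthetic mix 2048/3932 = 52.1% → the synthetic mix
Blend 2 wins each soil group but the synthetic mix wins overall — the comparison reverses. Blend 2's plots skew toward loam, which has a lower base rate.

Yes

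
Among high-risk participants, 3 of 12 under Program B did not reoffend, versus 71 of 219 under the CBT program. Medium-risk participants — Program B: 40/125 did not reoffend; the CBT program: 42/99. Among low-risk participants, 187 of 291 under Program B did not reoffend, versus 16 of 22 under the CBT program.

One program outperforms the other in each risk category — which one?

High-risk: Program B 3/12 = 25.0%, the CBT program 71/219 = 32.4% → the CBT program
Medium-risk: Program B 40/125 = 32.0%, the CBT program 42/99 = 42.4% → the CBT program
Low-risk: Program B 187/291 = 64.3%, the CBT program 16/22 = 72.7% → the CBT program
The CBT program has the higher rate in all 3 groups.

the CBT program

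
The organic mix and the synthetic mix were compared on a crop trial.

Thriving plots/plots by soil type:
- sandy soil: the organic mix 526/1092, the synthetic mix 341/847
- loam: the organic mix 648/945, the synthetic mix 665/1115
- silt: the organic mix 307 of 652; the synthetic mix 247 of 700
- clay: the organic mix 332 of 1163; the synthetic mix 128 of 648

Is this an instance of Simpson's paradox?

Sandy soil: the organic mix 526/1092 = 48.2%, the synthetic mix 341/847 = 40.3% → the organic mix
Loam: the organic mix 648/945 = 68.6%, the synthetic mix 665/1115 = 59.6% → the organic mix
Silt: the organic mix 307/652 = 47.1%, the synthetic mix 247/700 = 35.3% → the organic mix
Clay: the organic mix 332/1163 = 28.5%, the synthetic mix 128/648 = 19.8% → the organic mix
Overall: the organic mix 1813/3852 = 47.1%, the synthetic mix 1381/3310 = 41.7% → the organic mix
The organic mix wins overall and in every soil group — no reversal.

No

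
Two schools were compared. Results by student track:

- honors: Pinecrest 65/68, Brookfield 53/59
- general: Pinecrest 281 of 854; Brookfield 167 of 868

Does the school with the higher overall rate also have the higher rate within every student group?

Honors: Pinecrest 65/68 = 95.6%, Brookfield 53/59 = 89.8% → Pinecrest
General: Pinecrest 281/854 = 32.9%, Brookfield 167/868 = 19.2% → Pinecrest
Overall: Pinecrest 346/922 = 37.5%, Brookfield 220/927 = 23.7% → Pinecrest
Pinecrest wins overall and in every student group — no reversal.

Yes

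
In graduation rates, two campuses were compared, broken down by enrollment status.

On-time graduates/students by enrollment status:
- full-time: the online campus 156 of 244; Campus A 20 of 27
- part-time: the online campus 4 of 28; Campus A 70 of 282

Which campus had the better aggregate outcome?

the online campus

Full-time: the online campus 156/244 = 63.9%, Campus A 20/27 = 74.1% → Campus A
Part-time: the online campus 4/28 = 14.3%, Campus A 70/282 = 24.8% → Campus A
Overall: the online campus 160/272 = 58.8%, Campus A 90/309 = 29.1% → the online campus
(Campus A wins every enrollment group but the online campus wins overall — Campus A's students skew toward the low-rate part-time group.)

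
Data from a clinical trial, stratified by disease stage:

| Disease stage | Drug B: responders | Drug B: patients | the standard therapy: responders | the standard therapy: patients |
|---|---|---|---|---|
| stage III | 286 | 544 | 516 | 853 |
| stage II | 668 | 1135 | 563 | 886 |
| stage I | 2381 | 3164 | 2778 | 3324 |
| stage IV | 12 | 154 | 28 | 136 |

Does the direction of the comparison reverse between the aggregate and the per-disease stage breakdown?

Stage III: Drug B 286/544 = 52.6%, the standard therapy 516/853 = 60.5% → the standard therapy
Stage II: Drug B 668/1135 = 58.9%, the standard therapy 563/886 = 63.5% → the standard therapy
Stage I: Drug B 2381/3164 = 75.3%, the standard therapy 2778/3324 = 83.6% → the standard therapy
Stage IV: Drug B 12/154 = 7.8%, the standard therapy 28/136 = 20.6% → the standard therapy
Overall: Drug B 3347/4997 = 67.0%, the standard therapy 3885/5199 = 74.7% → the standard therapy
The standard therapy wins overall and in every disease group — no reversal.

No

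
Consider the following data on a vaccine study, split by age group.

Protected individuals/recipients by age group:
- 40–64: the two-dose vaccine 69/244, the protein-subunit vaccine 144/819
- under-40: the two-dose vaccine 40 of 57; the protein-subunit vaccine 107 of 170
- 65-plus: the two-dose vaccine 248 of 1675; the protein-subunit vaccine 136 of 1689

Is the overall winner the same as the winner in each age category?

Yes

40–64: the two-dose vaccine 69/244 = 28.3%, the protein-subunit vaccine 144/819 = 17.6% → the two-dose vaccine
Under-40: the two-dose vaccine 40/57 = 70.2%, the protein-subunit vaccine 107/170 = 62.9% → the two-dose vaccine
65-plus: the two-dose vaccine 248/1675 = 14.8%, the protein-subunit vaccine 136/1689 = 8.1% → the two-dose vaccine
Overall: the two-dose vaccine 357/1976 = 18.1%, the protein-subunit vaccine 387/2678 = 14.5% → the two-dose vaccine
The two-dose vaccine wins overall and in every age group — no reversal.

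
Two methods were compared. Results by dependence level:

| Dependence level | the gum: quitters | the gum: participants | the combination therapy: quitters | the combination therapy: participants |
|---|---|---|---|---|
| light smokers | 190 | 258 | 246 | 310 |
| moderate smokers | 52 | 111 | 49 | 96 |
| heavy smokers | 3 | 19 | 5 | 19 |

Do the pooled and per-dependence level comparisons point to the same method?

Yes

Light smokers: the gum 190/258 = 73.6%, the combination therapy 246/310 = 79.4% → the combination therapy
Moderate smokers: the gum 52/111 = 46.8%, the combination therapy 49/96 = 51.0% → the combination therapy
Heavy smokers: the gum 3/19 = 15.8%, the combination therapy 5/19 = 26.3% → the combination therapy
Overall: the gum 245/388 = 63.1%, the combination therapy 300/425 = 70.6% → the combination therapy
The combination therapy wins overall and in every dependence group — no reversal.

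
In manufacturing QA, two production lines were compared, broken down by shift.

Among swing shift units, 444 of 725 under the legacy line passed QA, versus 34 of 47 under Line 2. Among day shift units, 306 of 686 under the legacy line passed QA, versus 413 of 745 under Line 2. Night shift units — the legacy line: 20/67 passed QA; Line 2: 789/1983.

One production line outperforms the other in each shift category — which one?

Line 2

Swing shift: the legacy line 444/725 = 61.2%, Line 2 34/47 = 72.3% → Line 2
Day shift: the legacy line 306/686 = 44.6%, Line 2 413/745 = 55.4% → Line 2
Night shift: the legacy line 20/67 = 29.9%, Line 2 789/1983 = 39.8% → Line 2
Line 2 has the higher rate in all 3 groups.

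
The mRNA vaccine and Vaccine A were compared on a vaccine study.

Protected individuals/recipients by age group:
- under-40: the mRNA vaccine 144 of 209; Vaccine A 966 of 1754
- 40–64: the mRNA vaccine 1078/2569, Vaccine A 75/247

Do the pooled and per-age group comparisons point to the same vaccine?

No

Under-40: the mRNA vaccine 144/209 = 68.9%, Vaccine A 966/1754 = 55.1% → the mRNA vaccine
40–64: the mRNA vaccine 1078/2569 = 42.0%, Vaccine A 75/247 = 30.4% → the mRNA vaccine
Overall: the mRNA vaccine 1222/2778 = 44.0%, Vaccine A 1041/2001 = 52.0% → Vaccine A
The mRNA vaccine wins each age group but Vaccine A wins overall — the comparison reverses. The mRNA vaccine's recipients skew toward 40–64, which has a lower base rate.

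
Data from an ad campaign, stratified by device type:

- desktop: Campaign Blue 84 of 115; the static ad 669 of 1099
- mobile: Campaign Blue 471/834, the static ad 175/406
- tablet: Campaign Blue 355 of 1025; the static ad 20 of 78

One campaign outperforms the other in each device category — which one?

Desktop: Campaign Blue 84/115 = 73.0%, the static ad 669/1099 = 60.9% → Campaign Blue
Mobile: Campaign Blue 471/834 = 56.5%, the static ad 175/406 = 43.1% → Campaign Blue
Tablet: Campaign Blue 355/1025 = 34.6%, the static ad 20/78 = 25.6% → Campaign Blue
Campaign Blue has the higher rate in all 3 groups.

Campaign Blue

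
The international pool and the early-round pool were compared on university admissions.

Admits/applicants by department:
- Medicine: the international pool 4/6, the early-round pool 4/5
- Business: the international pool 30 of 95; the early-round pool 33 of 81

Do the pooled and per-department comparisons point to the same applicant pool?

Yes

Medicine: the international pool 4/6 = 66.7%, the early-round pool 4/5 = 80.0% → the early-round pool
Business: the international pool 30/95 = 31.6%, the early-round pool 33/81 = 40.7% → the early-round pool
Overall: the international pool 34/101 = 33.7%, the early-round pool 37/86 = 43.0% → the early-round pool
The early-round pool wins overall and in every department group — no reversal.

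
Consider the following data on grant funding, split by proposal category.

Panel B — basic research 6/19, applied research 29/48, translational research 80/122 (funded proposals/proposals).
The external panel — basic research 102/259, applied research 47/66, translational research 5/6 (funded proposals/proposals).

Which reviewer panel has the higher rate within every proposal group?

Basic research: Panel B 6/19 = 31.6%, the external panel 102/259 = 39.4% → the external panel
Applied research: Panel B 29/48 = 60.4%, the external panel 47/66 = 71.2% → the external panel
Translational research: Panel B 80/122 = 65.6%, the external panel 5/6 = 83.3% → the external panel
The external panel has the higher rate in all 3 groups.

the external panel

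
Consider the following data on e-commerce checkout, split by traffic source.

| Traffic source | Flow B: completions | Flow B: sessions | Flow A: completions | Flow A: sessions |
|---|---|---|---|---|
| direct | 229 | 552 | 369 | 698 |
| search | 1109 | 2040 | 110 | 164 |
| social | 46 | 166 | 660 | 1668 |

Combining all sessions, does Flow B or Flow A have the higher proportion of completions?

Direct: Flow B 229/552 = 41.5%, Flow A 369/698 = 52.9% → Flow A
Search: Flow B 1109/2040 = 54.4%, Flow A 110/164 = 67.1% → Flow A
Social: Flow B 46/166 = 27.7%, Flow A 660/1668 = 39.6% → Flow A
Overall: Flow B 1384/2758 = 50.2%, Flow A 1139/2530 = 45.0% → Flow B
(Flow A wins every traffic group but Flow B wins overall — Flow A's sessions skew toward the low-rate social group.)

Flow B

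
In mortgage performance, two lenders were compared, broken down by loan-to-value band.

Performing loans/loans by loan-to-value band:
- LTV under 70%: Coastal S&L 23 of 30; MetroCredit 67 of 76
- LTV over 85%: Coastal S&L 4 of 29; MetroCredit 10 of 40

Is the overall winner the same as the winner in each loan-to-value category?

LTV under 70%: Coastal S&L 23/30 = 76.7%, MetroCredit 67/76 = 88.2% → MetroCredit
LTV over 85%: Coastal S&L 4/29 = 13.8%, MetroCredit 10/40 = 25.0% → MetroCredit
Overall: Coastal S&L 27/59 = 45.8%, MetroCredit 77/116 = 66.4% → MetroCredit
MetroCredit wins overall and in every loan-to-value group — no reversal.

Yes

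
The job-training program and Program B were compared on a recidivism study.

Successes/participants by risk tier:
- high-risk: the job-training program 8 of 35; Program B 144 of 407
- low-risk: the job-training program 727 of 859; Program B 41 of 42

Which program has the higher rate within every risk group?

Program B

High-risk: the job-training program 8/35 = 22.9%, Program B 144/407 = 35.4% → Program B
Low-risk: the job-training program 727/859 = 84.6%, Program B 41/42 = 97.6% → Program B
Program B has the higher rate in both groups.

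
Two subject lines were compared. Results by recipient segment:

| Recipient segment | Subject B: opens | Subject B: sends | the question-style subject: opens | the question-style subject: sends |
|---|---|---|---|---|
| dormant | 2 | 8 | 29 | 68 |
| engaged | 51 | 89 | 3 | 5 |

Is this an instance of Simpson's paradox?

Dormant: Subject B 2/8 = 25.0%, the question-style subject 29/68 = 42.6% → the question-style subject
Engaged: Subject B 51/89 = 57.3%, the question-style subject 3/5 = 60.0% → the question-style subject
Overall: Subject B 53/97 = 54.6%, the question-style subject 32/73 = 43.8% → Subject B
The question-style subject wins each recipient group but Subject B wins overall — the comparison reverses. The question-style subject's sends skew toward dormant, which has a lower base rate.

Yes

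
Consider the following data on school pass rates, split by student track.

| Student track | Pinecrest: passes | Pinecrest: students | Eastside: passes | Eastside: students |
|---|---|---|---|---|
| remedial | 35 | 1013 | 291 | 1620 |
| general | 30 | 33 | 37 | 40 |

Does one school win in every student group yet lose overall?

Remedial: Pinecrest 35/1013 = 3.5%, Eastside 291/1620 = 18.0% → Eastside
General: Pinecrest 30/33 = 90.9%, Eastside 37/40 = 92.5% → Eastside
Overall: Pinecrest 65/1046 = 6.2%, Eastside 328/1660 = 19.8% → Eastside
Eastside wins overall and in every student group — no reversal.

No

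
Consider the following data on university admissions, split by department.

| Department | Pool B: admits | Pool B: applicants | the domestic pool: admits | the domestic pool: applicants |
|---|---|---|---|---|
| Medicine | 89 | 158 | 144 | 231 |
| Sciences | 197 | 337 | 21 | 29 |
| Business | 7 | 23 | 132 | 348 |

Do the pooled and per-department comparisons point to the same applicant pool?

Medicine: Pool B 89/158 = 56.3%, the domestic pool 144/231 = 62.3% → the domestic pool
Sciences: Pool B 197/337 = 58.5%, the domestic pool 21/29 = 72.4% → the domestic pool
Business: Pool B 7/23 = 30.4%, the domestic pool 132/348 = 37.9% → the domestic pool
Overall: Pool B 293/518 = 56.6%, the domestic pool 297/608 = 48.8% → Pool B
The domestic pool wins each department group but Pool B wins overall — the comparison reverses. The domestic pool's applicants skew toward Business, which has a lower base rate.

No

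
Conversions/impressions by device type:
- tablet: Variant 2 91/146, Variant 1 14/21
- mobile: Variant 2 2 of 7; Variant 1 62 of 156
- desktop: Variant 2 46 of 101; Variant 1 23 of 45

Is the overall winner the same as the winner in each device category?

Tablet: Variant 2 91/146 = 62.3%, Variant 1 14/21 = 66.7% → Variant 1
Mobile: Variant 2 2/7 = 28.6%, Variant 1 62/156 = 39.7% → Variant 1
Desktop: Variant 2 46/101 = 45.5%, Variant 1 23/45 = 51.1% → Variant 1
Overall: Variant 2 139/254 = 54.7%, Variant 1 99/222 = 44.6% → Variant 2
Variant 1 wins each device group but Variant 2 wins overall — the comparison reverses. Variant 1's impressions skew toward mobile, which has a lower base rate.

No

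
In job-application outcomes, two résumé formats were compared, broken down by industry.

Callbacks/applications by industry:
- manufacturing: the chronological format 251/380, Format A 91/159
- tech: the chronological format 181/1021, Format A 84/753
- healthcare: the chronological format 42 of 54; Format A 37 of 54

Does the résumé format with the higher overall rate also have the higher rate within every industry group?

Manufacturing: the chronological format 251/380 = 66.1%, Format A 91/159 = 57.2% → the chronological format
Tech: the chronological format 181/1021 = 17.7%, Format A 84/753 = 11.2% → the chronological format
Healthcare: the chronological format 42/54 = 77.8%, Format A 37/54 = 68.5% → the chronological format
Overall: the chronological format 474/1455 = 32.6%, Format A 212/966 = 21.9% → the chronological format
The chronological format wins overall and in every industry group — no reversal.

Yes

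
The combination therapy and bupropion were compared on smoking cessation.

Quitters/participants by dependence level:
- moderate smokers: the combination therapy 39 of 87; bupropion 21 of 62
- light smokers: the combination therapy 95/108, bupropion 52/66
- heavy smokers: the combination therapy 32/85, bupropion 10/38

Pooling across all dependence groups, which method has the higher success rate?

the combination therapy

Moderate smokers: the combination therapy 39/87 = 44.8%, bupropion 21/62 = 33.9% → the combination therapy
Light smokers: the combination therapy 95/108 = 88.0%, bupropion 52/66 = 78.8% → the combination therapy
Heavy smokers: the combination therapy 32/85 = 37.6%, bupropion 10/38 = 26.3% → the combination therapy
Overall: the combination therapy 166/280 = 59.3%, bupropion 83/166 = 50.0% → the combination therapy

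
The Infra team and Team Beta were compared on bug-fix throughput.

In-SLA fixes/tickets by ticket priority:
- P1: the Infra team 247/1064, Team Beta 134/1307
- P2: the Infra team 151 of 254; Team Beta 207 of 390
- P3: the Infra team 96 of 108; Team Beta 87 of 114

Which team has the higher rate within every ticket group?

P1: the Infra team 247/1064 = 23.2%, Team Beta 134/1307 = 10.3% → the Infra team
P2: the Infra team 151/254 = 59.4%, Team Beta 207/390 = 53.1% → the Infra team
P3: the Infra team 96/108 = 88.9%, Team Beta 87/114 = 76.3% → the Infra team
The Infra team has the higher rate in all 3 groups.

the Infra team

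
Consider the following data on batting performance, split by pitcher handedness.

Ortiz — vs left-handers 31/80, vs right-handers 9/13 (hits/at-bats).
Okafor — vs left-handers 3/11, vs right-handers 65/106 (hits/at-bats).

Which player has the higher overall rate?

Vs left-handers: Ortiz 31/80 = 38.8%, Okafor 3/11 = 27.3% → Ortiz
Vs right-handers: Ortiz 9/13 = 69.2%, Okafor 65/106 = 61.3% → Ortiz
Overall: Ortiz 40/93 = 43.0%, Okafor 68/117 = 58.1% → Okafor
(Ortiz wins every pitcher group but Okafor wins overall — Ortiz's at-bats skew toward the low-rate vs left-handers group.)

Okafor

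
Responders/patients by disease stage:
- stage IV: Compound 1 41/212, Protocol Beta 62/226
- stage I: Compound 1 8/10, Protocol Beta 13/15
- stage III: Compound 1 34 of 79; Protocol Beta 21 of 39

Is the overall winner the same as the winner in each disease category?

Stage IV: Compound 1 41/212 = 19.3%, Protocol Beta 62/226 = 27.4% → Protocol Beta
Stage I: Compound 1 8/10 = 80.0%, Protocol Beta 13/15 = 86.7% → Protocol Beta
Stage III: Compound 1 34/79 = 43.0%, Protocol Beta 21/39 = 53.8% → Protocol Beta
Overall: Compound 1 83/301 = 27.6%, Protocol Beta 96/280 = 34.3% → Protocol Beta
Protocol Beta wins overall and in every disease group — no reversal.

Yes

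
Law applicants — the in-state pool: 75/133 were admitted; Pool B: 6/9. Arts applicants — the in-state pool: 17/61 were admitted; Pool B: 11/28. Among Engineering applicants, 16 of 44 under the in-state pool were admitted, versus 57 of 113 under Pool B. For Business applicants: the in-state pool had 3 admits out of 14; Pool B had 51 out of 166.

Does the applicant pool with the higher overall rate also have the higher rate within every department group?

Law: the in-state pool 75/133 = 56.4%, Pool B 6/9 = 66.7% → Pool B
Arts: the in-state pool 17/61 = 27.9%, Pool B 11/28 = 39.3% → Pool B
Engineering: the in-state pool 16/44 = 36.4%, Pool B 57/113 = 50.4% → Pool B
Business: the in-state pool 3/14 = 21.4%, Pool B 51/166 = 30.7% → Pool B
Overall: the in-state pool 111/252 = 44.0%, Pool B 125/316 = 39.6% → the in-state pool
Pool B wins each department group but the in-state pool wins overall — the comparison reverses. Pool B's applicants skew toward Business, which has a lower base rate.

No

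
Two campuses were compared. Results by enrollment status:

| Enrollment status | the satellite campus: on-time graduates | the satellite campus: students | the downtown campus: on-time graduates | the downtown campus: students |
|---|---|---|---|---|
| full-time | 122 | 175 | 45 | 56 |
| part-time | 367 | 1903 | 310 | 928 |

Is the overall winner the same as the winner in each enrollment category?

Yes

Full-time: the satellite campus 122/175 = 69.7%, the downtown campus 45/56 = 80.4% → the downtown campus
Part-time: the satellite campus 367/1903 = 19.3%, the downtown campus 310/928 = 33.4% → the downtown campus
Overall: the satellite campus 489/2078 = 23.5%, the downtown campus 355/984 = 36.1% → the downtown campus
The downtown campus wins overall and in every enrollment group — no reversal.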